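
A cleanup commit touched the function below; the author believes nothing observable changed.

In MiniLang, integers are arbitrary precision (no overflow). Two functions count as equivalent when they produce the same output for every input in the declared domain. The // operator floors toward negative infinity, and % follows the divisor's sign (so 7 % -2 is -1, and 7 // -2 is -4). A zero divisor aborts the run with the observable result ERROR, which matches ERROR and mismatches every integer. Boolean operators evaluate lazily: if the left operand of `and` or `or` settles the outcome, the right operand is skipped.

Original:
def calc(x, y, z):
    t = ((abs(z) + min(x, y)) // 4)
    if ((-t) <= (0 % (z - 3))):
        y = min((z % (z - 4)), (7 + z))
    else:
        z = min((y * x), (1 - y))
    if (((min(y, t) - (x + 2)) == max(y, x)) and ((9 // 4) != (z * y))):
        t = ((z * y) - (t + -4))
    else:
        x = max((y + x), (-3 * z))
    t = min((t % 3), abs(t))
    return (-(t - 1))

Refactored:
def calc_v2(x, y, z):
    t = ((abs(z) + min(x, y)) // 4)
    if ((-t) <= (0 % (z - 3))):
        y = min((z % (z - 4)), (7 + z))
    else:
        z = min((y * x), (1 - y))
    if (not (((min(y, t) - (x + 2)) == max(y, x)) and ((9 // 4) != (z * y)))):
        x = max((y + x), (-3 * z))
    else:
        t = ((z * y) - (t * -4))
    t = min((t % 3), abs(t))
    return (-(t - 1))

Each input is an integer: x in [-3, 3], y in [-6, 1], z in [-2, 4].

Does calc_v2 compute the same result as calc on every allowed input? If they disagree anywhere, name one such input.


Evaluate both at x=-2, y=-2, z=-2.
calc: t := 0 | ((-t) <= (0 % (z - 3))): true | y := -2 | (((min(y, t) - (x + 2)) == max(y, x)) and ((9 // 4) != (z * y))): true | t := 8 | t := 2 | result -1
calc_v2: t := 0 | ((-t) <= (0 % (z - 3))): true | y := -2 | (not (((min(y, t) - (x + 2)) == max(y, x)) and ((9 // 4) != (z * y)))): false | t := 4 | t := 1 | result 0
-1 != 0, so the rewrite changes behavior.
verdict: not equivalent; witness: x=-2, y=-2, z=-2


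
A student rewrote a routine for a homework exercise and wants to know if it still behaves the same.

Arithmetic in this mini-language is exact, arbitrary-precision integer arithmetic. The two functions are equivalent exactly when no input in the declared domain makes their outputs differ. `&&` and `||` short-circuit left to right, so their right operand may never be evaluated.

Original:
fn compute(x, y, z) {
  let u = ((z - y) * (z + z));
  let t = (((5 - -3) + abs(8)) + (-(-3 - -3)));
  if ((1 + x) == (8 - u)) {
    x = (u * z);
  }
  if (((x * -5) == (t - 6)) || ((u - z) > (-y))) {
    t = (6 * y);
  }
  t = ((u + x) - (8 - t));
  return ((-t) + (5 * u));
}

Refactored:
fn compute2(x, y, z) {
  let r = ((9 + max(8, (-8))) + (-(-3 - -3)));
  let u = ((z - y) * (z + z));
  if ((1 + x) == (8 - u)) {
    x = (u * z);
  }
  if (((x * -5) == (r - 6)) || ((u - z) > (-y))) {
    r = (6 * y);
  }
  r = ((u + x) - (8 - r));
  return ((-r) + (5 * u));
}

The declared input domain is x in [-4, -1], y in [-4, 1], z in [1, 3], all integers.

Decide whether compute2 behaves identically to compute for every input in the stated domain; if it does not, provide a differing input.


Consider the input x=-4, y=1, z=1.
compute: u = 0; t = 16; ((1 + x) == (8 - u)) -> false; (((x * -5) == (t - 6)) || ((u - z) > (-y))) -> false; t = 4; return -4
compute2: r = 17; u = 0; ((1 + x) == (8 - u)) -> false; (((x * -5) == (r - 6)) || ((u - z) > (-y))) -> false; r = 5; return -5
-4 != -5, so the rewrite changes behavior.
verdict: not equivalent; witness: x=-4, y=1, z=1


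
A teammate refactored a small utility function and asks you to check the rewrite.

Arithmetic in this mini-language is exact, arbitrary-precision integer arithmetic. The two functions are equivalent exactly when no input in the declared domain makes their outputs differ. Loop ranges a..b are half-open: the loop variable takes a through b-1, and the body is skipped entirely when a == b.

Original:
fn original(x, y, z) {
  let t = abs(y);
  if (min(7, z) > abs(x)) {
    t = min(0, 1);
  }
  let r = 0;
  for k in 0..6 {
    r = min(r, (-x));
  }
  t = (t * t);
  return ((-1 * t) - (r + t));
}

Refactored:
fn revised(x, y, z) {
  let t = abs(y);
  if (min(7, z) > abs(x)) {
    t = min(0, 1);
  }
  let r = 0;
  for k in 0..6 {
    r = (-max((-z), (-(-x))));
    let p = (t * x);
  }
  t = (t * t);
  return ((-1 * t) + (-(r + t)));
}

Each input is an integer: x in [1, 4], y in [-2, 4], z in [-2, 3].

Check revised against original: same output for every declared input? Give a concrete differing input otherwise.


Not equivalent: x=1, y=-2, z=-2 separates them (-7 vs -6).
original: t = 2; (min(7, z) > abs(x)) -> false; r = 0; [k=0]; r = -1; [k=1]; r = -1; [k=2]; r = -1; [k=3]; r = -1; [k=4]; r = -1; [k=5]; r = -1; t = 4; return -7
revised: t = 2; (min(7, z) > abs(x)) -> false; r = 0; [k=0]; r = -2; p = 2; [k=1]; r = -2; p = 2; [k=2]; r = -2; p = 2; [k=3]; r = -2; p = 2; [k=4]; r = -2; p = 2; [k=5]; r = -2; p = 2; t = 4; return -6
verdict: not equivalent; witness: x=1, y=-2, z=-2


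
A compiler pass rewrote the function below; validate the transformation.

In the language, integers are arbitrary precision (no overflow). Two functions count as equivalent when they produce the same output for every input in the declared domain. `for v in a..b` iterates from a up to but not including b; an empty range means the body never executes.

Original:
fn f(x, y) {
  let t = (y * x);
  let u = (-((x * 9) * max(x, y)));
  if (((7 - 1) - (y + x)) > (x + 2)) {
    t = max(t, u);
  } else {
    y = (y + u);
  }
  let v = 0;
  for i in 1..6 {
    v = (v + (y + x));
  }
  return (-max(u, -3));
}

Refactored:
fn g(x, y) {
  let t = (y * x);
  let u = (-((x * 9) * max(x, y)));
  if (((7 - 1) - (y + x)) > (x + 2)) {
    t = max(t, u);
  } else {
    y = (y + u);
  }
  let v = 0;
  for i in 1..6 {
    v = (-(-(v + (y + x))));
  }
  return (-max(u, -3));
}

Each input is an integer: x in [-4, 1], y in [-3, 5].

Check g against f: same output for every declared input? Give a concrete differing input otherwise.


The two are interchangeable: same computation, different form, and every declared input agrees.
Tracing x=1, y=5: f: t=5, then u=-45, then (((7 - 1) - (y + x)) > (x + 2)) is false, then y=-40, then v=0, then (i=1), then v=-39, then (i=2), then v=-78, then (i=3), then v=-117, then (i=4), then v=-156, then (i=5), then v=-195, then returns 3 | g: t=5, then u=-45, then (((7 - 1) - (y + x)) > (x + 2)) is false, then y=-40, then v=0, then (i=1), then v=-39, then (i=2), then v=-78, then (i=3), then v=-117, then (i=4), then v=-156, then (i=5), then v=-195, then returns 3 — matching result 3.
Checked all 54 inputs in the declared domain: the outputs agree on every one.
verdict: equivalent


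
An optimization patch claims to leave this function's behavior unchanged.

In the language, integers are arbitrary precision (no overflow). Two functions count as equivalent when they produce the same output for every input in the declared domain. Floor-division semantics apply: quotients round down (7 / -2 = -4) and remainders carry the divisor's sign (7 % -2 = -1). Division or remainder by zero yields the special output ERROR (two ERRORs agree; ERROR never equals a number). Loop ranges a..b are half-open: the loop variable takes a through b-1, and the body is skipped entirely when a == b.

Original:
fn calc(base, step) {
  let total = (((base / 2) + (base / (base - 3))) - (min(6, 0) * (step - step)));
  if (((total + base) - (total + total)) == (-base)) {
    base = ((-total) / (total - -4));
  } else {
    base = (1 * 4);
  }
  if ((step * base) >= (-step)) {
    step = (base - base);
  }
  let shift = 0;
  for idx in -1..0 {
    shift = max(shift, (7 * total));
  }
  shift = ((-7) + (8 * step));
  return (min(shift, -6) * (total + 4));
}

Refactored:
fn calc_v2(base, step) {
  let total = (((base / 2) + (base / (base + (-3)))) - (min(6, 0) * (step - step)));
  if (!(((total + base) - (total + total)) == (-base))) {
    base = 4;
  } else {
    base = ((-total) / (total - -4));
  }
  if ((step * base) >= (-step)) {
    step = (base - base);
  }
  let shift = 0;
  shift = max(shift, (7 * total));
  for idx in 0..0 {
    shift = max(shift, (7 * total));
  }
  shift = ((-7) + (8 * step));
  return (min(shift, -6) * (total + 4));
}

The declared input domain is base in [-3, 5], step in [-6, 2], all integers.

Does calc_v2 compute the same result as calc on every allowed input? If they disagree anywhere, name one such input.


The two are interchangeable: loop structure differs; also arithmetic usage differs; also constant usage differs; also statement counts differ; also min/max/abs usage differs; also boolean connective usage differs, and every declared input agrees.
Tracing base=3, step=-3: calc: divide-by-zero, output ERROR | calc_v2: divide-by-zero, output ERROR — matching result ERROR.
Across all 81 domain points the two functions coincide.
verdict: equivalent


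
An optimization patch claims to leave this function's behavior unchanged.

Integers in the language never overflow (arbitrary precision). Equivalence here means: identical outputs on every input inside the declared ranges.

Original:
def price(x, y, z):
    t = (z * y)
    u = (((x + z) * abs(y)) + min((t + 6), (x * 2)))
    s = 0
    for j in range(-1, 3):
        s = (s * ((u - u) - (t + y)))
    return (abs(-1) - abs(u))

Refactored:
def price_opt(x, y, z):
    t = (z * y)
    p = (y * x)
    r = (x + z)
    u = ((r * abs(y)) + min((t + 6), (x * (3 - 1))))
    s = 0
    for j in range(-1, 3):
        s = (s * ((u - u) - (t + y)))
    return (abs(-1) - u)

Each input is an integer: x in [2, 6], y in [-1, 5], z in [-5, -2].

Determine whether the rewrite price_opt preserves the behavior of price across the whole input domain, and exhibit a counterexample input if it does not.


The rewrite breaks on x=2, y=1, z=-5, where the results are -1 and 3.
price: t := -5 | u := -2 | s := 0 | iter j=-1: | s := 0 | iter j=0: | s := 0 | iter j=1: | s := 0 | iter j=2: | s := 0 | result -1
price_opt: t := -5 | p := 2 | r := -3 | u := -2 | s := 0 | iter j=-1: | s := 0 | iter j=0: | s := 0 | iter j=1: | s := 0 | iter j=2: | s := 0 | result 3
verdict: not equivalent; witness: x=2, y=1, z=-5


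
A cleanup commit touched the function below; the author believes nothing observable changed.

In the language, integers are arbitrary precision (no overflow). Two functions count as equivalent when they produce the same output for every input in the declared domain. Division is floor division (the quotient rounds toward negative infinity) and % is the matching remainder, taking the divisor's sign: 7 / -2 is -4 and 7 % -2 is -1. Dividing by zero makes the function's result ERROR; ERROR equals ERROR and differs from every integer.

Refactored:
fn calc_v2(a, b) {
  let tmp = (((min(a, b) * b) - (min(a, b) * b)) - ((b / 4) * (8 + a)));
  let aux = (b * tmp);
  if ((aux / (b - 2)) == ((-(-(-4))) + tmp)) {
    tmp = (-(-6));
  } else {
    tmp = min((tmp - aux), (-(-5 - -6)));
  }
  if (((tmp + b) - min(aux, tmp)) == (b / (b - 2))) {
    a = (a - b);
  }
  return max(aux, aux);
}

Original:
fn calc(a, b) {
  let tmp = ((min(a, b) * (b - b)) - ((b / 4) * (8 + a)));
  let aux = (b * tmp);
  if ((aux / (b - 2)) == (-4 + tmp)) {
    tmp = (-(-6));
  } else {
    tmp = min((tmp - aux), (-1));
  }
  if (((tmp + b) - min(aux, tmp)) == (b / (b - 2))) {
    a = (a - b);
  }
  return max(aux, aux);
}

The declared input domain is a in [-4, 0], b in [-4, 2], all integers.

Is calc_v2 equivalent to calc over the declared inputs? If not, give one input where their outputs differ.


Reading the diff, among the changes: arithmetic usage differs; min/max/abs usage differs; constant usage differs.
Spot check at a=-4, b=2 — calc: tmp = 0; aux = 0; division by zero -> ERROR. calc_v2: tmp = 0; aux = 0; division by zero -> ERROR. Both give ERROR.
Across all 35 domain points the two functions coincide.
verdict: equivalent


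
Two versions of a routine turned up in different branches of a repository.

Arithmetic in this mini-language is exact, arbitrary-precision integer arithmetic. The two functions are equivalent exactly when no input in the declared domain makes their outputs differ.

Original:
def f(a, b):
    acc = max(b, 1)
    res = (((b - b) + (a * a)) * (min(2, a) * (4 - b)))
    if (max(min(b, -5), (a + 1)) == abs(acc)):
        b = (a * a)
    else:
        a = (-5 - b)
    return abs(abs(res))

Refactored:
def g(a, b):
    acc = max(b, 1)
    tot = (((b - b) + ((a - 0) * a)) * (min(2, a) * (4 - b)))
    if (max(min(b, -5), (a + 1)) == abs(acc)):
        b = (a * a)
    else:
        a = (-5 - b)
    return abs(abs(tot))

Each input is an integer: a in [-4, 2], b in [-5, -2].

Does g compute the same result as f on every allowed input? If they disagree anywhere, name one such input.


Differences: constant usage differs, arithmetic usage differs, local variable names differ — yet all 28 inputs agree.
verdict: equivalent


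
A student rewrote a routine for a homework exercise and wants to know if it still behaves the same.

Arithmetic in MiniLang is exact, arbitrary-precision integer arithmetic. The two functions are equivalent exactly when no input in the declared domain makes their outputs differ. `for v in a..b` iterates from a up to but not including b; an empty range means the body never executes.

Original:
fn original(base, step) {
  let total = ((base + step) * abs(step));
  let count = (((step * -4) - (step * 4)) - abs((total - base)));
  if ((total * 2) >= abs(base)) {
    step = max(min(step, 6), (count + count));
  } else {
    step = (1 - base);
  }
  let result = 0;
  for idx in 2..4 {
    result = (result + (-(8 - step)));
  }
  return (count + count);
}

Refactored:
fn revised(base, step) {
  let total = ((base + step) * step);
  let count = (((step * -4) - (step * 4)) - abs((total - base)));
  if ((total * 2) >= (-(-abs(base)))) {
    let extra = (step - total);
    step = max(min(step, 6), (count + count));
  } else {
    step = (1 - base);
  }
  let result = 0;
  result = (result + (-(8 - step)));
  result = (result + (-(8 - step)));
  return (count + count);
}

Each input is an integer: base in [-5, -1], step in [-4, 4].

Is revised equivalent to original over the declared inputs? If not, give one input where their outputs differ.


Consider the input base=-5, step=-4.
original: total = -36; count = 1; ((total * 2) >= abs(base)) -> false; step = 6; result = 0; [idx=2]; result = -2; [idx=3]; result = -4; return 2
revised: total = 36; count = -9; ((total * 2) >= (-(-abs(base)))) -> true; extra = -40; step = -4; result = 0; result = -12; result = -24; return -18
2 against -18: the behavior changed.
verdict: not equivalent; witness: base=-5, step=-4


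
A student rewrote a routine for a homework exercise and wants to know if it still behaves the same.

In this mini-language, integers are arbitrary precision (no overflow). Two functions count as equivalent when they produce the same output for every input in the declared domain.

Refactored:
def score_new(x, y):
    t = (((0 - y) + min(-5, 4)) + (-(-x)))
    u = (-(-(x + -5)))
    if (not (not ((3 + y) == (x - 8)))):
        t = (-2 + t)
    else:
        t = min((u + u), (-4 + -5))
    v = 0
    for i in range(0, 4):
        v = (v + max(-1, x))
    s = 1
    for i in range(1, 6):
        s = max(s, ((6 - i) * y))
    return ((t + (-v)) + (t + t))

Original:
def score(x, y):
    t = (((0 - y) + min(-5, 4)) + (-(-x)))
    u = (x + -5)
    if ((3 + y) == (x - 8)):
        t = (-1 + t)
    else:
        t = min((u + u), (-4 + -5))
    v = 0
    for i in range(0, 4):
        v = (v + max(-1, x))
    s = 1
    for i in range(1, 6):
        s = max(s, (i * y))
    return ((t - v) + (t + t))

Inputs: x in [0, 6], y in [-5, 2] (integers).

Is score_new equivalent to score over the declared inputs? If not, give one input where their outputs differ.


Evaluate both at x=6, y=-5.
score: t becomes 6; next u becomes 1; next ((3 + y) == (x - 8)) evaluates to true; next t becomes 5; next v becomes 0; next at i=0:; next v becomes 6; next at i=1:; next v becomes 12; next at i=2:; next v becomes 18; next at i=3:; next v becomes 24; next s becomes 1; next at i=1:; next s becomes 1; next at i=2:; next s becomes 1; next at i=3:; next s becomes 1; next at i=4:; next s becomes 1; next at i=5:; next s becomes 1; next final value -9
score_new: t becomes 6; next u becomes 1; next (not (not ((3 + y) == (x - 8)))) evaluates to true; next t becomes 4; next v becomes 0; next at i=0:; next v becomes 6; next at i=1:; next v becomes 12; next at i=2:; next v becomes 18; next at i=3:; next v becomes 24; next s becomes 1; next at i=1:; next s becomes 1; next at i=2:; next s becomes 1; next at i=3:; next s becomes 1; next at i=4:; next s becomes 1; next at i=5:; next s becomes 1; next final value -12
-9 vs -12 — the two versions disagree here.
verdict: not equivalent; witness: x=6, y=-5


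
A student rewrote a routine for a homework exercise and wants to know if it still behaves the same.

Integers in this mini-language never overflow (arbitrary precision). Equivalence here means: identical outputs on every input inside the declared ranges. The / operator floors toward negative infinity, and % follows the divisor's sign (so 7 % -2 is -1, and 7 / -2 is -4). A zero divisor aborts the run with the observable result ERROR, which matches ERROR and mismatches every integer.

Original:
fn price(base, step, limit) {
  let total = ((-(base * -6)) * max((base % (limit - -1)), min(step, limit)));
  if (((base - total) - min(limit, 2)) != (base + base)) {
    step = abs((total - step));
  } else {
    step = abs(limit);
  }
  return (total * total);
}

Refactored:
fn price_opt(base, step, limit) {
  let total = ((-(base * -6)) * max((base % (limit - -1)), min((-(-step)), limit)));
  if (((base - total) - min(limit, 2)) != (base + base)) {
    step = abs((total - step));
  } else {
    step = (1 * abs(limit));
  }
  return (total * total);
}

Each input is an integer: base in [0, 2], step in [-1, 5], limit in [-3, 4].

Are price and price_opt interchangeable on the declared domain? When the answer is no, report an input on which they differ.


Differences: constant usage differs, plus arithmetic usage differs — yet all 168 inputs agree.
verdict: equivalent


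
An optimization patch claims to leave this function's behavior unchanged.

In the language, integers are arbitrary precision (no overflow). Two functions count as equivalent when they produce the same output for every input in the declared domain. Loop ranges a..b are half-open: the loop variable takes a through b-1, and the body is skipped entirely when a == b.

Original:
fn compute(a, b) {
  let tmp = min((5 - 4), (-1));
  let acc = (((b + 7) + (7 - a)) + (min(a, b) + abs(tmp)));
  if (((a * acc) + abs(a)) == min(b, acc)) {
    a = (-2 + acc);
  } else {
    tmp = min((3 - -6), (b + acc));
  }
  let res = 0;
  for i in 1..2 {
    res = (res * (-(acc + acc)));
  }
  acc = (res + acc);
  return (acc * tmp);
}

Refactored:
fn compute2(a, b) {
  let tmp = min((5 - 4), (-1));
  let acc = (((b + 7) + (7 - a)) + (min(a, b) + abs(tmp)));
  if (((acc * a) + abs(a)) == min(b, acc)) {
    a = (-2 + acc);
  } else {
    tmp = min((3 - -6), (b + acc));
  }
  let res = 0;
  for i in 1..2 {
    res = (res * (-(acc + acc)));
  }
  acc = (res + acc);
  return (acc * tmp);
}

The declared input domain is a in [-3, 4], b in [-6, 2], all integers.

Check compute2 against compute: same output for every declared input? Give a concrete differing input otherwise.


Comparing the listings, the differences include: same computation, different form.
Spot check at a=-1, b=0 — compute: tmp := -1 | acc := 15 | (((a * acc) + abs(a)) == min(b, acc)): false | tmp := 9 | res := 0 | iter i=1: | res := 0 | acc := 15 | result 135. compute2: tmp := -1 | acc := 15 | (((acc * a) + abs(a)) == min(b, acc)): false | tmp := 9 | res := 0 | iter i=1: | res := 0 | acc := 15 | result 135. Both give 135.
An exhaustive pass over the 72 declared inputs shows identical outputs.
verdict: equivalent


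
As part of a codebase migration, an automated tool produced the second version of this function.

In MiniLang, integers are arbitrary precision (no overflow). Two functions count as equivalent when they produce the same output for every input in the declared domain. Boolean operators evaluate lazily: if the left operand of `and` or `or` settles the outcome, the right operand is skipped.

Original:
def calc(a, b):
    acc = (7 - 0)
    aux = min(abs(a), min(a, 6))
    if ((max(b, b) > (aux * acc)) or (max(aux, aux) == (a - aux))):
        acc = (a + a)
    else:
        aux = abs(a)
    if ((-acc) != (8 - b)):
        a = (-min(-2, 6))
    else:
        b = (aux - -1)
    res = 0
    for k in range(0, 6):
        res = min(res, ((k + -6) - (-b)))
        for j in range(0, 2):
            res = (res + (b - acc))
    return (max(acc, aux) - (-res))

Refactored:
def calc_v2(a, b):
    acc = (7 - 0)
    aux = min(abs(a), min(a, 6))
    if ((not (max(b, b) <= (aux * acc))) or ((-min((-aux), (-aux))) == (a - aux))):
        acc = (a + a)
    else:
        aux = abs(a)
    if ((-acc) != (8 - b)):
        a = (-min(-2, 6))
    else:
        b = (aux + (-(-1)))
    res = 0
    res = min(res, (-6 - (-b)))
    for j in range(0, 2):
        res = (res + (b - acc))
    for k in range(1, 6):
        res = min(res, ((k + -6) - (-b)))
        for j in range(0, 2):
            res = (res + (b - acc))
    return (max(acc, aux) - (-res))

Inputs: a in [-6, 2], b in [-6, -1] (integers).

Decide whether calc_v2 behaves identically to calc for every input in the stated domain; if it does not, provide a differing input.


The two versions differ — the changes include arithmetic usage differs; and boolean connective usage differs; and loop structure differs; and statement counts differ; and constant usage differs; and min/max/abs usage differs; and comparison usage differs.
As a probe, take a=-5, b=-2: calc runs acc=7, then aux=-5, then ((max(b, b) > (aux * acc)) or (max(aux, aux) == (a - aux))) is true, then acc=-10, then ((-acc) != (8 - b)) is false, then b=-4, then res=0, then (k=0), then res=-10, then (j=0), then res=-4, then (j=1), then res=2, then (k=1), then res=-9, then (j=0), then res=-3, then (j=1), then res=3, then (k=2), then res=-8, then (j=0), then res=-2, then (j=1), then res=4, then (k=3), then res=-7, then (j=0), then res=-1, then (j=1), then res=5, then (k=4), then res=-6, then (j=0), then res=0, then (j=1), then res=6, then (k=5), then res=-5, then (j=0), then res=1, then (j=1), then res=7, then returns 2; calc_v2 runs acc=7, then aux=-5, then ((not (max(b, b) <= (aux * acc))) or ((-min((-aux), (-aux))) == (a - aux))) is true, then acc=-10, then ((-acc) != (8 - b)) is false, then b=-4, then res=0, then res=-10, then (j=0), then res=-4, then (j=1), then res=2, then (k=1), then res=-9, then (j=0), then res=-3, then (j=1), then res=3, then (k=2), then res=-8, then (j=0), then res=-2, then (j=1), then res=4, then (k=3), then res=-7, then (j=0), then res=-1, then (j=1), then res=5, then (k=4), then res=-6, then (j=0), then res=0, then (j=1), then res=6, then (k=5), then res=-5, then (j=0), then res=1, then (j=1), then res=7, then returns 2; both end at 2.
Sweeping the whole domain (54 inputs) finds no disagreement.
verdict: equivalent


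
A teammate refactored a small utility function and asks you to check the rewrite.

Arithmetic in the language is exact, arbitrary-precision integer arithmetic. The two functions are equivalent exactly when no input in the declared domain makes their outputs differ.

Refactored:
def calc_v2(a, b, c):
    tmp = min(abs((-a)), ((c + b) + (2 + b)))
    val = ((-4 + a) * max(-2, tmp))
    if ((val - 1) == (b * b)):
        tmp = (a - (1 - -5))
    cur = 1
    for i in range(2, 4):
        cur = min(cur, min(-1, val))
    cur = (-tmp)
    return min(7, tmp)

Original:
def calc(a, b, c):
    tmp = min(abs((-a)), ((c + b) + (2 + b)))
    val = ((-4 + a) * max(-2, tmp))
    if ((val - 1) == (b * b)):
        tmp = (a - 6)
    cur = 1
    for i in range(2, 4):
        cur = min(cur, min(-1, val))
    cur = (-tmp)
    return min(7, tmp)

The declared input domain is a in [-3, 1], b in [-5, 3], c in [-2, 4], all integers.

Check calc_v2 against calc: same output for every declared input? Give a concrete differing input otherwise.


Comparing the listings, the differences include: constant usage differs; also arithmetic usage differs.
Spot check at a=1, b=-2, c=-1 — calc: tmp becomes -3; next val becomes 6; next ((val - 1) == (b * b)) evaluates to false; next cur becomes 1; next at i=2:; next cur becomes -1; next at i=3:; next cur becomes -1; next cur becomes 3; next final value -3. calc_v2: tmp becomes -3; next val becomes 6; next ((val - 1) == (b * b)) evaluates to false; next cur becomes 1; next at i=2:; next cur becomes -1; next at i=3:; next cur becomes -1; next cur becomes 3; next final value -3. Both give -3.
Across all 315 domain points the two functions coincide.
verdict: equivalent


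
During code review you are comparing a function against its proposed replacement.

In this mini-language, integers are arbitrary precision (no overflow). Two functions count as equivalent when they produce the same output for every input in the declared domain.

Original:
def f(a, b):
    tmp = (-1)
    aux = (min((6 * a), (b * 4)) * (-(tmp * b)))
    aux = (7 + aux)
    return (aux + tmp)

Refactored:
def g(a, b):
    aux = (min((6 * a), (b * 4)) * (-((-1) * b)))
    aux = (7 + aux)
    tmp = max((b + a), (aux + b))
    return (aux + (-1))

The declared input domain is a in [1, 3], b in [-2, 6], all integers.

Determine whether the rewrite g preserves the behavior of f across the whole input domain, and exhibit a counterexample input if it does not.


The diff adds an assignment to `tmp` whose value nothing reads, which nothing downstream consumes.
One worked example (a=3, b=1) — f: tmp = -1; aux = 4; aux = 11; return 10; g: aux = 4; aux = 11; tmp = 12; return 10; agreement on 10.
Checked all 27 inputs in the declared domain: the outputs agree on every one.
verdict: equivalent


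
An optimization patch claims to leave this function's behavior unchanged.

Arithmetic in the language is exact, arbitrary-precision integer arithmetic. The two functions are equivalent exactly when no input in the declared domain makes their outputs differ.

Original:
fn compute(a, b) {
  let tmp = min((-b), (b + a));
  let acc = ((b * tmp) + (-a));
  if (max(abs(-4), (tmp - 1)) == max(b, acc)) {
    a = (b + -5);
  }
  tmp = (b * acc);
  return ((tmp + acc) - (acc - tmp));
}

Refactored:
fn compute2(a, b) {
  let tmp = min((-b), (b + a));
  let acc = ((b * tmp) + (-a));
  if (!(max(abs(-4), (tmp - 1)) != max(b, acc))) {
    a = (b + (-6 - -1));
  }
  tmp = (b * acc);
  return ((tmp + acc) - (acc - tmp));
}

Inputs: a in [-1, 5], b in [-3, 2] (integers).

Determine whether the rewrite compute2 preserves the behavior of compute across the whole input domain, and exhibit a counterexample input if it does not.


The two are interchangeable: boolean connective usage differs, and arithmetic usage differs, and comparison usage differs, and constant usage differs, and every declared input agrees.
Spot check at a=3, b=1 — compute: tmp := -1 | acc := -4 | (max(abs(-4), (tmp - 1)) == max(b, acc)): false | tmp := -4 | result -8. compute2: tmp := -1 | acc := -4 | (!(max(abs(-4), (tmp - 1)) != max(b, acc))): false | tmp := -4 | result -8. Both give -8.
Every one of the 42 inputs gives matching results.
verdict: equivalent


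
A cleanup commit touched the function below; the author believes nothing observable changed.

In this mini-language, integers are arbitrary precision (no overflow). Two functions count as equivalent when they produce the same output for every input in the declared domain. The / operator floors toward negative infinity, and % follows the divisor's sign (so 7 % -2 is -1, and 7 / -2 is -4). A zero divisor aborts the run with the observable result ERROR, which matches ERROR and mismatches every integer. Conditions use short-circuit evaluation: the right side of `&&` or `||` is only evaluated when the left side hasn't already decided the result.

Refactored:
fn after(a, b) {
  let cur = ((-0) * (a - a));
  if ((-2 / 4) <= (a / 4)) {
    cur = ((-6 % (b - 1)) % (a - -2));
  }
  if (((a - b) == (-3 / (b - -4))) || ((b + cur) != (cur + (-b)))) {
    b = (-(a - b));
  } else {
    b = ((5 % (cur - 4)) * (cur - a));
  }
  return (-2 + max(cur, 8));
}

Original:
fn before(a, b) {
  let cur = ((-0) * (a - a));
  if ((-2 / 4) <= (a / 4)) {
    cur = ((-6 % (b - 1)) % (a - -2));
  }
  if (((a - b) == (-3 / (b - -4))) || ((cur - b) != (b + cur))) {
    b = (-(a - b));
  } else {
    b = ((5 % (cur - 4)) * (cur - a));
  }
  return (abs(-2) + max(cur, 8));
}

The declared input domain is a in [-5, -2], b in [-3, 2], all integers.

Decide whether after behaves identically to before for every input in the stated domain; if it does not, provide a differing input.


There is a counterexample at a=-5, b=-3: 10 on one side, 6 on the other.
before: cur=0, then ((-2 / 4) <= (a / 4)) is false, then (((a - b) == (-3 / (b - -4))) || ((cur - b) != (b + cur))) is true, then b=2, then returns 10
after: cur=0, then ((-2 / 4) <= (a / 4)) is false, then (((a - b) == (-3 / (b - -4))) || ((b + cur) != (cur + (-b)))) is true, then b=2, then returns 6
verdict: not equivalent; witness: a=-5, b=-3


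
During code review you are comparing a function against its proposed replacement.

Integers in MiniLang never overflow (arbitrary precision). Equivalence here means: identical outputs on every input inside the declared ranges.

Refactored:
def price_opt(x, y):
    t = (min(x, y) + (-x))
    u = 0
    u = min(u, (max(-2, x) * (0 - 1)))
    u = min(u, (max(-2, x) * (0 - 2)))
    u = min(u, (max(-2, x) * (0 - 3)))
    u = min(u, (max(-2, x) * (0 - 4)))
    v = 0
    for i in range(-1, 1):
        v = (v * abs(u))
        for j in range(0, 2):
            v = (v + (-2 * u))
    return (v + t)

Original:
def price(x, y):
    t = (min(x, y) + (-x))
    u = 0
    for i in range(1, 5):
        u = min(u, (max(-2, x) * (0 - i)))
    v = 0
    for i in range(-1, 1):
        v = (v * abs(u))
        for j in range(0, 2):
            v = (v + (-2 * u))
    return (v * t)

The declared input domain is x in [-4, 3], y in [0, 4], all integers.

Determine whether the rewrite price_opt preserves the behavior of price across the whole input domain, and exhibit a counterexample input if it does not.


Try x=1, y=0.
price: t = -1; u = 0; [i=1]; u = -1; [i=2]; u = -2; [i=3]; u = -3; [i=4]; u = -4; v = 0; [i=-1]; v = 0; [j=0]; v = 8; [j=1]; v = 16; [i=0]; v = 64; [j=0]; v = 72; [j=1]; v = 80; return -80
price_opt: t = -1; u = 0; u = -1; u = -2; u = -3; u = -4; v = 0; [i=-1]; v = 0; [j=0]; v = 8; [j=1]; v = 16; [i=0]; v = 64; [j=0]; v = 72; [j=1]; v = 80; return 79
-80 != 79, so the rewrite changes behavior.
verdict: not equivalent; witness: x=1, y=0


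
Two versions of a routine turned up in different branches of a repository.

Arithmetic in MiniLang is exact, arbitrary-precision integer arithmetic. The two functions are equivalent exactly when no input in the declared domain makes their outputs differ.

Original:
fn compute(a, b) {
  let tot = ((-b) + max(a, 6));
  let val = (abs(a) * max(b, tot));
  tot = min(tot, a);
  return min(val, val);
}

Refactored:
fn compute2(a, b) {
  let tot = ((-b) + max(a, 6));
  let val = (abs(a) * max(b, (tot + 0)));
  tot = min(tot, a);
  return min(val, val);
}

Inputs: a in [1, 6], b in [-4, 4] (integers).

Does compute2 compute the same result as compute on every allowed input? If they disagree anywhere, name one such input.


Behavior is preserved: although constant usage differs, and arithmetic usage differs, the outputs never diverge.
Spot check at a=2, b=-3 — compute: tot becomes 9; next val becomes 18; next tot becomes 2; next final value 18. compute2: tot becomes 9; next val becomes 18; next tot becomes 2; next final value 18. Both give 18.
An exhaustive pass over the 54 declared inputs shows identical outputs.
verdict: equivalent


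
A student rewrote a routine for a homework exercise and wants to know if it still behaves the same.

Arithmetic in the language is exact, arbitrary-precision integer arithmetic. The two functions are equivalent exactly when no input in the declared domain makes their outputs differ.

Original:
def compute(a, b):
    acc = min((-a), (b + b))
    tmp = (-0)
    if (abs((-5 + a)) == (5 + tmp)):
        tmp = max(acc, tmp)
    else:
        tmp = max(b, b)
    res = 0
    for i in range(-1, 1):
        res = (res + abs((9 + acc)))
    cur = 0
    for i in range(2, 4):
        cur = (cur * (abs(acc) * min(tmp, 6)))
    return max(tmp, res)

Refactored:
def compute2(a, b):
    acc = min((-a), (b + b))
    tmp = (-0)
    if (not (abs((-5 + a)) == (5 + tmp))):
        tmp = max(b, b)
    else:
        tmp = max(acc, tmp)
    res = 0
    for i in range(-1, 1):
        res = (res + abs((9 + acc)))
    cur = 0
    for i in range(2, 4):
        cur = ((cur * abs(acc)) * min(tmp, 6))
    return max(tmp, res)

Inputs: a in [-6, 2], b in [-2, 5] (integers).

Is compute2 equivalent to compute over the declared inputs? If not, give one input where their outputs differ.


The two versions differ — the changes include boolean connective usage differs.
Tracing a=0, b=-2: compute: acc := -4 | tmp := 0 | (abs((-5 + a)) == (5 + tmp)): true | tmp := 0 | res := 0 | iter i=-1: | res := 5 | iter i=0: | res := 10 | cur := 0 | iter i=2: | cur := 0 | iter i=3: | cur := 0 | result 10 | compute2: acc := -4 | tmp := 0 | (not (abs((-5 + a)) == (5 + tmp))): false | tmp := 0 | res := 0 | iter i=-1: | res := 5 | iter i=0: | res := 10 | cur := 0 | iter i=2: | cur := 0 | iter i=3: | cur := 0 | result 10 — matching result 10.
Sweeping the whole domain (72 inputs) finds no disagreement.
verdict: equivalent


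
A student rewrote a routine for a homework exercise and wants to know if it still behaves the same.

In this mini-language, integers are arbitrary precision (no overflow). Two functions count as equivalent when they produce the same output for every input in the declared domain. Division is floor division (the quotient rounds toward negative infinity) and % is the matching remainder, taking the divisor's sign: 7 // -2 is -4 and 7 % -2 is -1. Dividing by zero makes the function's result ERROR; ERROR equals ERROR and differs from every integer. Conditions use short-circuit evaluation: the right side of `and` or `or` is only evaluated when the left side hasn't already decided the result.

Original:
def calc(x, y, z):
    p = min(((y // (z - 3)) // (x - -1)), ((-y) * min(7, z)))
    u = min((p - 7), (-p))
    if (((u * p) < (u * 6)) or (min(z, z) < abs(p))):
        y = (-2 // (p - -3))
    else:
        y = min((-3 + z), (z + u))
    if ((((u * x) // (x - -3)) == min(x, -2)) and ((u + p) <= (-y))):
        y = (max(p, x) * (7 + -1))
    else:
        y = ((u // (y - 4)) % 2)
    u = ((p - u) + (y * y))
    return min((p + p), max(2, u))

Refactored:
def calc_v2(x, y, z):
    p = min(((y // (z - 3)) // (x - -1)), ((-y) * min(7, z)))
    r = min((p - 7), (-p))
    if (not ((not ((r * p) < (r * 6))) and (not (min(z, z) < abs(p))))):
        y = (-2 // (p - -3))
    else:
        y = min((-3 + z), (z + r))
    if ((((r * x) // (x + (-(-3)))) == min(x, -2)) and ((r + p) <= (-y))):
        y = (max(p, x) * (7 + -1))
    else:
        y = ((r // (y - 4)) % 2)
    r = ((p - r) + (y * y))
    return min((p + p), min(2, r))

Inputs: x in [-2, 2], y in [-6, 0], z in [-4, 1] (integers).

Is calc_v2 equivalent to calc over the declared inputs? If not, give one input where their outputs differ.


Not equivalent: x=0, y=-6, z=1 separates them (6 vs 2).
calc: p = 3; u = -4; (((u * p) < (u * 6)) or (min(z, z) < abs(p))) -> true; y = -1; ((((u * x) // (x - -3)) == min(x, -2)) and ((u + p) <= (-y))) -> false; y = 0; u = 7; return 6
calc_v2: p = 3; r = -4; (not ((not ((r * p) < (r * 6))) and (not (min(z, z) < abs(p))))) -> true; y = -1; ((((r * x) // (x + (-(-3)))) == min(x, -2)) and ((r + p) <= (-y))) -> false; y = 0; r = 7; return 2
verdict: not equivalent; witness: x=0, y=-6, z=1


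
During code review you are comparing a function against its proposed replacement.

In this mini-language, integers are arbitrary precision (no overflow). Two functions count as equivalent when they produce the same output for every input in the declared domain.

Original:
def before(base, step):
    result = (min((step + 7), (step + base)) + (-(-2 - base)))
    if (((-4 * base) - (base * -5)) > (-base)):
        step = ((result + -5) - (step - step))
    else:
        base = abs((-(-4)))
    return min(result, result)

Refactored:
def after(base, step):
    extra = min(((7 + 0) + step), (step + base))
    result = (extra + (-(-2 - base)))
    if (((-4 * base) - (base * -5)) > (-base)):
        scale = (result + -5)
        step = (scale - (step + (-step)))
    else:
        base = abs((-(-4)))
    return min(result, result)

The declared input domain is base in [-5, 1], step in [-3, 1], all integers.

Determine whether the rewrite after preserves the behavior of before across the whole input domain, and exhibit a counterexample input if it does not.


Although arithmetic usage differs; also statement counts differ; also local variable names differ; also constant usage differs, 35/35 inputs agree.
verdict: equivalent


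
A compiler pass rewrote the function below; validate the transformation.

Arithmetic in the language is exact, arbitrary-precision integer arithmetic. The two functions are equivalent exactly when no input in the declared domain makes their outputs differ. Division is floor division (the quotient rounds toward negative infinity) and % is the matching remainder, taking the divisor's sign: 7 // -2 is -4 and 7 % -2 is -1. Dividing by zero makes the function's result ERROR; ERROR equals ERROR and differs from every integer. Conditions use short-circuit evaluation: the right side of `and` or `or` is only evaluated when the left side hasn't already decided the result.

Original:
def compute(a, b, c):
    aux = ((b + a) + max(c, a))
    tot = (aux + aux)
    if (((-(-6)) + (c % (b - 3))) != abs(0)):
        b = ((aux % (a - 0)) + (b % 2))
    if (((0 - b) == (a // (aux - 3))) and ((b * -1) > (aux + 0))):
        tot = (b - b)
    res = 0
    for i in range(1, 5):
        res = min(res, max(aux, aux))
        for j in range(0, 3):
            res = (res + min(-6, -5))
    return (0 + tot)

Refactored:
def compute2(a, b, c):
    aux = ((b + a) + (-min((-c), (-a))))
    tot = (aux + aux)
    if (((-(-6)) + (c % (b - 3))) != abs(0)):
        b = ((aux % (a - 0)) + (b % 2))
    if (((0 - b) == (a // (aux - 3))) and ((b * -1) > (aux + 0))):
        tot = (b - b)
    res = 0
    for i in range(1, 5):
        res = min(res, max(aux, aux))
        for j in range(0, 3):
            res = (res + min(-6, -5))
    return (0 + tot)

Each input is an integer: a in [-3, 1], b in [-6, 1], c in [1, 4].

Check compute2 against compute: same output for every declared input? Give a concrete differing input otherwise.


Comparing the listings, the differences include: min/max/abs usage differs.
One worked example (a=-3, b=-2, c=2) — compute: aux = -3; tot = -6; (((-(-6)) + (c % (b - 3))) != abs(0)) -> true; b = 0; (((0 - b) == (a // (aux - 3))) and ((b * -1) > (aux + 0))) -> true; tot = 0; res = 0; [i=1]; res = -3; [j=0]; res = -9; [j=1]; res = -15; [j=2]; res = -21; [i=2]; res = -21; [j=0]; res = -27; [j=1]; res = -33; [j=2]; res = -39; [i=3]; res = -39; [j=0]; res = -45; [j=1]; res = -51; [j=2]; res = -57; [i=4]; res = -57; [j=0]; res = -63; [j=1]; res = -69; [j=2]; res = -75; return 0; compute2: aux = -3; tot = -6; (((-(-6)) + (c % (b - 3))) != abs(0)) -> true; b = 0; (((0 - b) == (a // (aux - 3))) and ((b * -1) > (aux + 0))) -> true; tot = 0; res = 0; [i=1]; res = -3; [j=0]; res = -9; [j=1]; res = -15; [j=2]; res = -21; [i=2]; res = -21; [j=0]; res = -27; [j=1]; res = -33; [j=2]; res = -39; [i=3]; res = -39; [j=0]; res = -45; [j=1]; res = -51; [j=2]; res = -57; [i=4]; res = -57; [j=0]; res = -63; [j=1]; res = -69; [j=2]; res = -75; return 0; agreement on 0.
Checked all 160 inputs in the declared domain: the outputs agree on every one.
verdict: equivalent


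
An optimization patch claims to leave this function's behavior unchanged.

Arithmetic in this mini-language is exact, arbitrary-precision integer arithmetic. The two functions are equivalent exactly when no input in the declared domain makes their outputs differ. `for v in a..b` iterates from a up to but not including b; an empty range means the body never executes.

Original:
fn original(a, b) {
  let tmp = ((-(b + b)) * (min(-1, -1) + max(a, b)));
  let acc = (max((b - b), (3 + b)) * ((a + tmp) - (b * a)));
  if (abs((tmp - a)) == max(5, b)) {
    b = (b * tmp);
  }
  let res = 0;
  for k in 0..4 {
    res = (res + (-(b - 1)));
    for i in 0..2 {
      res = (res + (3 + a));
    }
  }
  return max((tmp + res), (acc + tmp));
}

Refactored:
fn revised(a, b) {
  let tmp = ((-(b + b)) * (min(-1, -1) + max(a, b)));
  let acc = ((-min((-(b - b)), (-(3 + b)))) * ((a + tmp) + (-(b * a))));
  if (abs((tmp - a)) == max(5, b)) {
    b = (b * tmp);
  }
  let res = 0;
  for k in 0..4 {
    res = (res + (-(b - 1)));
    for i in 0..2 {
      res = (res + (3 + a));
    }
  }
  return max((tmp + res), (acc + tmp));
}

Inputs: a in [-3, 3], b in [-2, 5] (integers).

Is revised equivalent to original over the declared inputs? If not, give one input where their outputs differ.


Although min/max/abs usage differs; also arithmetic usage differs, 56/56 inputs agree.
verdict: equivalent
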